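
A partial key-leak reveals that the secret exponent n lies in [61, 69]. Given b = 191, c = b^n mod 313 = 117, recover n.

62

Compute 191^61 mod 313 = 17, then multiply by 191 repeatedly:
  191^61=17  191^62=117
Found 117 at exponent 62.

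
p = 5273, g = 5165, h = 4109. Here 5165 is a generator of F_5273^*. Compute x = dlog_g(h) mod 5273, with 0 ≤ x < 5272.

1003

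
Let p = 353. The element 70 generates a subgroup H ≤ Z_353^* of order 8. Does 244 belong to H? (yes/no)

no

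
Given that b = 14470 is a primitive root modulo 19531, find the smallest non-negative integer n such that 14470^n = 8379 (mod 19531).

Baby-step giant-step with m = ceil(sqrt(19530)) = 140.
Baby table (14470^j mod 19531 for j=0..139):
  0:1  1:14470  2:8580  3:13564  4:4061  5:13422  6:76  7:5984
  8:7557  9:15252  10:15671  11:4460  12:5776  13:5571  14:7933  15:6823
  16:19136  17:6933  18:9294  19:13245  20:16978  21:10742  22:9042  23:19102
  24:3228  25:10539  26:1282  27:15621  28:3607  29:6458  30:10956  31:193
  32:19308  33:15336  34:698  35:2533  36:12354  37:14668  38:2583  39:13207
  40:13986  41:16729  42:1416  43:1501  44:998  45:7651  46:8262  47:1889
  48:9961  49:16421  50:17255  51:15077  52:2920  53:6847  54:14858  55:17543
  56:2803  57:13054  58:7079  59:12566  60:15941  61:5160  62:17718  63:15554
  64:10667  65:17528  66:594  67:1540  68:18460  69:10244  70:9921  71:4020
  72:6082  73:19385  74:16259  75:16835  76:11818  77:12555  78:13019  79:8435
  80:5231  81:9945  82:19273  83:16692  84:12894  85:16068  86:6936  87:13642
  88:19454  89:18608  90:3394  91:10246  92:19330  93:1649  94:13679  95:7976
  96:4041  97:16987  98:4255  99:8138  100:4461  101:715  102:14151  103:1966
  104:10884  105:13027  106:7009  107:15278  108:1271  109:12699  110:6882  111:13502
  112:5347  113:8799  114:18472  115:8105  116:15226  117:10540  118:15752  119:4670
  120:17171  121:10519  122:4847  123:269  124:5761  125:3362  126:15950  127:18204
  128:16814  129:913  130:8154  131:1609  132:1278  133:16334  134:8349  135:10795
  136:14243  137:5098  138:19004  139:10931
Giant step factor: 14470^(-140) ≡ 3764 (mod 19531).
Scan 8379·3764^i mod 19531 for i = 0, 1, …:
  i=0: 8379   i=1: 15522   i=2: 7587   i=3: 3146
  i=4: 5758   i=5: 13233   i=6: 4962   i=7: 5332
  i=8: 11311   i=9: 16555     …   i=94: 13899
  i=95: 11818
Match at i=95, j=76: n = 95·140 + 76 = 13376.

13376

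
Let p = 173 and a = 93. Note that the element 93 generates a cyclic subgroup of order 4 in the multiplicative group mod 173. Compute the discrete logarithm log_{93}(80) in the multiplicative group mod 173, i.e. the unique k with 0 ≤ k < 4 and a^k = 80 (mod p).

3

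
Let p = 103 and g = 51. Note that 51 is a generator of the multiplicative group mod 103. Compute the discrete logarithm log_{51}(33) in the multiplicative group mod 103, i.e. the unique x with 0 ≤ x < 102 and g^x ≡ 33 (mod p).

58

Baby-step giant-step with m = ceil(sqrt(102)) = 11.
Baby table (51^j mod 103 for j=0..10):
  0:1  1:51  2:26  3:90  4:58  5:74  6:66  7:70
  8:68  9:69  10:17
Giant step factor: 51^(-11) ≡ 12 (mod 103).
Scan 33·12^i mod 103 for i = 0, 1, …:
  i=0: 33   i=1: 87   i=2: 14   i=3: 65
  i=4: 59   i=5: 90
Match at i=5, j=3: x = 5·11 + 3 = 58.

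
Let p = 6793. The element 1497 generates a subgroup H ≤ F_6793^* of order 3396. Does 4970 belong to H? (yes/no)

yes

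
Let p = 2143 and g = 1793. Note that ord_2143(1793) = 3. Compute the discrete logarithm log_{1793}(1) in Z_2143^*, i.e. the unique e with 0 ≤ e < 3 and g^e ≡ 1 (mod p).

0

Successive powers of 1793 modulo 2143:
  1793^0=1
So 1793^0 ≡ 1 (mod 2143), giving e = 0.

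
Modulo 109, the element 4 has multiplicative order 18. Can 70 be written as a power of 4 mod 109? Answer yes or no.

no

⟨4⟩ has order 18; its elements mod 109 are {1, 4, 16, 27, 34, 38, 43, 45, 46, 63, 64, 66, 71, 75, 82, 93, 105, 108}.
70 is not in this set.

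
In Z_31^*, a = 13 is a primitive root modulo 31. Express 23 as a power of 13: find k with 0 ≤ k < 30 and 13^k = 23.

Successive powers of 13 modulo 31:
  13^0=1  13^1=13  13^2=14  13^3=27  13^4=10  13^5=6
  13^6=16  13^7=22  13^8=7  13^9=29  13^10=5  13^11=3
  13^12=8  13^13=11  13^14=19  13^15=30  13^16=18  13^17=17
  13^18=4  13^19=21  13^20=25  13^21=15  13^22=9  13^23=24
  13^24=2  13^25=26  13^26=28  13^27=23
So 13^27 ≡ 23 (mod 31), giving k = 27.

27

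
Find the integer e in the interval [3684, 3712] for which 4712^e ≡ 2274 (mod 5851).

Compute 4712^3684 mod 5851 = 3221, then multiply by 4712 repeatedly:
  4712^3684=3221  4712^3685=5709  4712^3686=3761  4712^3687=5004  4712^3688=5169
  4712^3689=4466  4712^3690=3596  4712^3691=5707  4712^3692=188  4712^3693=2355
  4712^3694=3264  4712^3695=3540  4712^3696=5130  4712^3697=2079  4712^3698=1674
  4712^3699=740  4712^3700=5535  4712^3701=3013  4712^3702=2730  4712^3703=3262
  4712^3704=5818  4712^3705=2481  4712^3706=174  4712^3707=748  4712^3708=2274
Found 2274 at exponent 3708.

3708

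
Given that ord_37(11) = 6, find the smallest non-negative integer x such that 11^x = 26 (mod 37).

Successive powers of 11 modulo 37:
  11^0=1  11^1=11  11^2=10  11^3=36  11^4=26
So 11^4 ≡ 26 (mod 37), giving x = 4.

4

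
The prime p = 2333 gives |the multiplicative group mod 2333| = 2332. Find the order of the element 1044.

The order of 1044 must divide p − 1 = 2332 = 2^2 · 11 · 53.
Divisors: 1, 2, 4, 11, 22, 44, 53, 106, 212, 583, 1166, 2332.
Check each in increasing order: 1044^1 ≡ 1044;  1044^2 ≡ 425;  1044^4 ≡ 984;  1044^11 ≡ 567;  1044^22 ≡ 1868;  1044^44 ≡ 1589;  1044^53 ≡ 1.
Smallest exponent giving 1 is 53.

53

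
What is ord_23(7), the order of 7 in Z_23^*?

The order of 7 must divide p − 1 = 22 = 2 · 11.
Divisors: 1, 2, 11, 22.
Check each in increasing order: 7^1 ≡ 7;  7^2 ≡ 3;  7^11 ≡ 22;  7^22 ≡ 1.
Smallest exponent giving 1 is 22.

22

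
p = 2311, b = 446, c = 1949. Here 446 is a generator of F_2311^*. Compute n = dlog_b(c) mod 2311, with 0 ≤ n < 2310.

Baby-step giant-step with m = ceil(sqrt(2310)) = 49.
Baby table (446^j mod 2311 for j=0..48):
  0:1  1:446  2:170  3:1868  4:1168  5:953  6:2125  7:240
  8:734  9:1513  10:2297  11:689  12:2242  13:1580  14:2136  15:524
  16:293  17:1262  18:1279  19:1928  20:196  21:1909  22:966  23:990
  24:139  25:1908  26:520  27:820  28:582  29:740  30:1878  31:1006
  32:342  33:6  34:365  35:1020  36:1964  37:75  38:1096  39:1195
  40:1440  41:2093  42:2145  43:2227  44:1823  45:1897  46:236  47:1261
  48:833
Giant step factor: 446^(-49) ≡ 677 (mod 2311).
Scan 1949·677^i mod 2311 for i = 0, 1, …:
  i=0: 1949   i=1: 2203   i=2: 836   i=3: 2088
  i=4: 1555   i=5: 1230   i=6: 750   i=7: 1641
  i=8: 1677   i=9: 628     …   i=45: 589
  i=46: 1261
Match at i=46, j=47: n = 46·49 + 47 = 2301.

2301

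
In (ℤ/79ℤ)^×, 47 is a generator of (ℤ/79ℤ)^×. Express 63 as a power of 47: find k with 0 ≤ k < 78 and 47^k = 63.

Baby-step giant-step with m = ceil(sqrt(78)) = 9.
Baby table (47^j mod 79 for j=0..8):
  0:1  1:47  2:76  3:17  4:9  5:28  6:52  7:74
  8:2
Giant step factor: 47^(-9) ≡ 58 (mod 79).
Scan 63·58^i mod 79 for i = 0, 1, …:
  i=0: 63   i=1: 20   i=2: 54   i=3: 51
  i=4: 35   i=5: 55   i=6: 30   i=7: 2
Match at i=7, j=8: k = 7·9 + 8 = 71.

71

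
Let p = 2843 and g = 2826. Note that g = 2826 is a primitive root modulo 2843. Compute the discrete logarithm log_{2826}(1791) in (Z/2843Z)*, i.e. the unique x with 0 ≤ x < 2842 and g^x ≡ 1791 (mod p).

803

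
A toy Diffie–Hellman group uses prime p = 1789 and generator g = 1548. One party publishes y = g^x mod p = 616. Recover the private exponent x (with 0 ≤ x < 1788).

1736

Baby-step giant-step with m = ceil(sqrt(1788)) = 43.
Baby table (1548^j mod 1789 for j=0..42):
  0:1  1:1548  2:833  3:1404  4:1546  5:1315  6:1527  7:527
  8:12  9:686  10:1051  11:747  12:662  13:1468  14:434  15:957
  16:144  17:1076  18:89  19:19  20:788  21:1515  22:1630  23:750
  24:1728  25:389  26:1068  27:228  28:511  29:290  30:1670  31:55
  32:1057  33:1090  34:293  35:947  36:765  37:1691  38:361  39:660
  40:161  41:557  42:1727
Giant step factor: 1548^(-43) ≡ 372 (mod 1789).
Scan 616·372^i mod 1789 for i = 0, 1, …:
  i=0: 616   i=1: 160   i=2: 483   i=3: 776
  i=4: 643   i=5: 1259   i=6: 1419   i=7: 113
  i=8: 889   i=9: 1532     …   i=39: 1270
  i=40: 144
Match at i=40, j=16: x = 40·43 + 16 = 1736.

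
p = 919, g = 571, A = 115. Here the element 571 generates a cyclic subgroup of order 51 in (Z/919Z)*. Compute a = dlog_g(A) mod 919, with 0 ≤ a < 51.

8

Successive powers of 571 modulo 919:
  571^0=1  571^1=571  571^2=715  571^3=229  571^4=261  571^5=153
  571^6=58  571^7=34  571^8=115
So 571^8 ≡ 115 (mod 919), giving a = 8.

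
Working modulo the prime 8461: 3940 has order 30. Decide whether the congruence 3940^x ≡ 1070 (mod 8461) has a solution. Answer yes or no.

yes

1070 ∈ ⟨3940⟩ iff 1070^30 ≡ 1 (mod 8461), since |⟨3940⟩| = 30.
1070^30 mod 8461 = 1.
Since 1 = 1, 1070 lies in the subgroup.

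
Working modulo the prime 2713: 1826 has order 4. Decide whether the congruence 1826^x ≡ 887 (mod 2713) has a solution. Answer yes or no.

yes

⟨1826⟩ has order 4; its elements mod 2713 are {1, 887, 1826, 2712}.
887 is in this set.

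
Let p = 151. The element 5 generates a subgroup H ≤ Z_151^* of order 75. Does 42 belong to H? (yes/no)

42 ∈ ⟨5⟩ iff 42^75 ≡ 1 (mod 151), since |⟨5⟩| = 75.
42^75 mod 151 = 1.
Since 1 = 1, 42 lies in the subgroup.

yes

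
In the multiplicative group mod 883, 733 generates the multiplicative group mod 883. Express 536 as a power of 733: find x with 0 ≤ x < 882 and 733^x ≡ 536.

Baby-step giant-step with m = ceil(sqrt(882)) = 30.
Baby table (733^j mod 883 for j=0..29):
  0:1  1:733  2:425  3:709  4:493  5:222  6:254  7:752
  8:224  9:837  10:719  11:759  12:57  13:280  14:384  15:678
  16:728  17:292  18:350  19:480  20:406  21:27  22:365  23:879
  24:600  25:66  26:696  27:677  28:878  29:750
Giant step factor: 733^(-30) ≡ 487 (mod 883).
Scan 536·487^i mod 883 for i = 0, 1, …:
  i=0: 536   i=1: 547   i=2: 606   i=3: 200
  i=4: 270   i=5: 806   i=6: 470   i=7: 193
  i=8: 393   i=9: 663   i=10: 586   i=11: 173
  i=12: 366   i=13: 759
Match at i=13, j=11: x = 13·30 + 11 = 401.

401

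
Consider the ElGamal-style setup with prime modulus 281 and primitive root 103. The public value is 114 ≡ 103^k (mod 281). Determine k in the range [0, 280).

Baby-step giant-step with m = ceil(sqrt(280)) = 17.
Baby table (103^j mod 281 for j=0..16):
  0:1  1:103  2:212  3:199  4:265  5:38  6:261  7:188
  8:256  9:235  10:39  11:83  12:119  13:174  14:219  15:77
  16:63
Giant step factor: 103^(-17) ≡ 227 (mod 281).
Scan 114·227^i mod 281 for i = 0, 1, …:
  i=0: 114   i=1: 26   i=2: 1
Match at i=2, j=0: k = 2·17 + 0 = 34.

34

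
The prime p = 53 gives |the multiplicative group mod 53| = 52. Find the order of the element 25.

The order of 25 must divide p − 1 = 52 = 2^2 · 13.
Divisors: 1, 2, 4, 13, 26, 52.
Check each in increasing order: 25^1 ≡ 25;  25^2 ≡ 42;  25^4 ≡ 15;  25^13 ≡ 52;  25^26 ≡ 1.
Smallest exponent giving 1 is 26.

26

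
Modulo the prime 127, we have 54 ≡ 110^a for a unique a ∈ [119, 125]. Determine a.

123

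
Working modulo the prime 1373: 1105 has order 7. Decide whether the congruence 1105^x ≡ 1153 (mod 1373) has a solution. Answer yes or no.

no

⟨1105⟩ has order 7; its elements mod 1373 are {1, 333, 428, 575, 628, 1049, 1105}.
1153 is not in this set.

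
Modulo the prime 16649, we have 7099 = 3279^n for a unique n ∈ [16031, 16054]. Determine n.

16034

Compute 3279^16031 mod 16649 = 5037, then multiply by 3279 repeatedly:
  3279^16031=5037  3279^16032=515  3279^16033=7136  3279^16034=7099
Found 7099 at exponent 16034.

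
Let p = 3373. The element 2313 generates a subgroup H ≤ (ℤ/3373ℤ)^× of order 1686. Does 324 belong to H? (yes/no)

yes

324 ∈ ⟨2313⟩ iff 324^1686 ≡ 1 (mod 3373), since |⟨2313⟩| = 1686.
324^1686 mod 3373 = 1.
Since 1 = 1, 324 lies in the subgroup.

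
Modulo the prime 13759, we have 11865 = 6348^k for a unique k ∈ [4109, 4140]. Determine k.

4139

Compute 6348^4109 mod 13759 = 10008, then multiply by 6348 repeatedly:
  6348^4109=10008  6348^4110=5481  6348^4111=10636  6348^4112=1915  6348^4113=7223
  6348^4114=6616  6348^4115=5900  6348^4116=1202  6348^4117=7810  6348^4118=4203
  6348^4119=1943  6348^4120=6100  6348^4121=4974  6348^4122=11806  6348^4123=12974
  6348^4124=11337  6348^4125=7706  6348^4126=4443  6348^4127=11973  6348^4128=13647
  6348^4129=4492  6348^4130=6568  6348^4131=3894  6348^4132=7948  6348^4133=13410
  6348^4134=13506  6348^4135=3759  6348^4136=4026  6348^4137=6585  6348^4138=1738
  6348^4139=11865
Found 11865 at exponent 4139.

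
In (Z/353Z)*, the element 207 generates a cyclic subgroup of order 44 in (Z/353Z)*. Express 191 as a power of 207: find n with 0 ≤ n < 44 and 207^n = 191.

43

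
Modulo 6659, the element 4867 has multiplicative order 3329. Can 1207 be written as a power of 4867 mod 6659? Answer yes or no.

no

1207 ∈ ⟨4867⟩ iff 1207^3329 ≡ 1 (mod 6659), since |⟨4867⟩| = 3329.
1207^3329 mod 6659 = 6658.
Since 6658 ≠ 1, 1207 does not lie in the subgroup.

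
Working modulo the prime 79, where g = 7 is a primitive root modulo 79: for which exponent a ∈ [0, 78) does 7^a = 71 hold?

51

Baby-step giant-step with m = ceil(sqrt(78)) = 9.
Baby table (7^j mod 79 for j=0..8):
  0:1  1:7  2:49  3:27  4:31  5:59  6:18  7:47
  8:13
Giant step factor: 7^(-9) ≡ 33 (mod 79).
Scan 71·33^i mod 79 for i = 0, 1, …:
  i=0: 71   i=1: 52   i=2: 57   i=3: 64
  i=4: 58   i=5: 18
Match at i=5, j=6: a = 5·9 + 6 = 51.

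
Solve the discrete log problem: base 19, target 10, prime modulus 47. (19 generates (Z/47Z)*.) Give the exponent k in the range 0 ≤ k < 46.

27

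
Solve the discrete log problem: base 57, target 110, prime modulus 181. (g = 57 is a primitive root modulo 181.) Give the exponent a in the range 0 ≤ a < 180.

Baby-step giant-step with m = ceil(sqrt(180)) = 14.
Baby table (57^j mod 181 for j=0..13):
  0:1  1:57  2:172  3:30  4:81  5:92  6:176  7:77
  8:45  9:31  10:138  11:83  12:25  13:158
Giant step factor: 57^(-14) ≡ 37 (mod 181).
Scan 110·37^i mod 181 for i = 0, 1, …:
  i=0: 110   i=1: 88   i=2: 179   i=3: 107
  i=4: 158
Match at i=4, j=13: a = 4·14 + 13 = 69.

69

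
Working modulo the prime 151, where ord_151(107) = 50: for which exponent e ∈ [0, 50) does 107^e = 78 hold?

38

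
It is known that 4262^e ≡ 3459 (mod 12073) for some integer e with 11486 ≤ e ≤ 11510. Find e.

Compute 4262^11486 mod 12073 = 11751, then multiply by 4262 repeatedly:
  4262^11486=11751  4262^11487=3958  4262^11488=3015  4262^11489=4258  4262^11490=1877
  4262^11491=7448  4262^11492=3459
Found 3459 at exponent 11492.

11492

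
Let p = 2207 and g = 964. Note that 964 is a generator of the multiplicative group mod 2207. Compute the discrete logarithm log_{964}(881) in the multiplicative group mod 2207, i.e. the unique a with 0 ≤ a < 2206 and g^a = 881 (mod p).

Baby-step giant-step with m = ceil(sqrt(2206)) = 47.
Baby table (964^j mod 2207 for j=0..46):
  0:1  1:964  2:149  3:181  4:131  5:485  6:1863  7:1641
  8:1712  9:1739  10:1283  11:892  12:1365  13:488  14:341  15:2088
  16:48  17:2132  18:531  19:2067  20:1874  21:1210  22:1144  23:1523
  24:517  25:1813  26:1995  27:883  28:1517  29:1354  30:919  31:909
  32:97  33:814  34:1211  35:2108  36:1672  37:698  38:1944  39:273
  40:539  41:951  42:859  43:451  44:2192  45:989  46:2179
Giant step factor: 964^(-47) ≡ 1299 (mod 2207).
Scan 881·1299^i mod 2207 for i = 0, 1, …:
  i=0: 881   i=1: 1193   i=2: 393   i=3: 690
  i=4: 268   i=5: 1633   i=6: 340   i=7: 260
  i=8: 69   i=9: 1351     …   i=26: 746
  i=27: 181
Match at i=27, j=3: a = 27·47 + 3 = 1272.

1272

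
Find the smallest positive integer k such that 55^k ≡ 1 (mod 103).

51

The order of 55 must divide p − 1 = 102 = 2 · 3 · 17.
Divisors: 1, 2, 3, 6, 17, 34, 51, 102.
Check each in increasing order: 55^1 ≡ 55;  55^2 ≡ 38;  55^3 ≡ 30;  55^6 ≡ 76;  55^17 ≡ 56;  55^34 ≡ 46;  55^51 ≡ 1.
Smallest exponent giving 1 is 51.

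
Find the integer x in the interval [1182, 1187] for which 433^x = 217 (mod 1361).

1187

Compute 433^1182 mod 1361 = 1000, then multiply by 433 repeatedly:
  433^1182=1000  433^1183=202  433^1184=362  433^1185=231  433^1186=670
  433^1187=217
Found 217 at exponent 1187.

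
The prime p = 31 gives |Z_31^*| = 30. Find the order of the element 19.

15

The order of 19 must divide p − 1 = 30 = 2 · 3 · 5.
Divisors: 1, 2, 3, 5, 6, 10, 15, 30.
Check each in increasing order: 19^1 ≡ 19;  19^2 ≡ 20;  19^3 ≡ 8;  19^5 ≡ 5;  19^6 ≡ 2;  19^10 ≡ 25;  19^15 ≡ 1.
Smallest exponent giving 1 is 15.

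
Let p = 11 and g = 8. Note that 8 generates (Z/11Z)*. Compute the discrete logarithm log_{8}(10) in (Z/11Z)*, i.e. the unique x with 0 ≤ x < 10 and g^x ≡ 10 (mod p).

5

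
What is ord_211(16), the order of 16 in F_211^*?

The order of 16 must divide p − 1 = 210 = 2 · 3 · 5 · 7.
Divisors: 1, 2, 3, 5, 6, 7, 10, 14, 15, 21, 30, 35, 42, 70, 105, 210.
Check each in increasing order: 16^1 ≡ 16;  16^2 ≡ 45;  16^3 ≡ 87;  16^5 ≡ 117;  16^6 ≡ 184;  16^7 ≡ 201;  16^10 ≡ 185;  16^14 ≡ 100;  16^15 ≡ 123;  16^21 ≡ 55;  16^30 ≡ 148;  16^35 ≡ 14;  16^42 ≡ 71;  16^70 ≡ 196;  16^105 ≡ 1.
Smallest exponent giving 1 is 105.

105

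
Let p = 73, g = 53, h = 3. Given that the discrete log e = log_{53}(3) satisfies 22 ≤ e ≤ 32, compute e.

Compute 53^22 mod 73 = 6, then multiply by 53 repeatedly:
  53^22=6  53^23=26  53^24=64  53^25=34  53^26=50
  53^27=22  53^28=71  53^29=40  53^30=3
Found 3 at exponent 30.

30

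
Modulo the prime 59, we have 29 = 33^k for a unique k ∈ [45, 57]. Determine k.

46

Compute 33^45 mod 59 = 42, then multiply by 33 repeatedly:
  33^45=42  33^46=29
Found 29 at exponent 46.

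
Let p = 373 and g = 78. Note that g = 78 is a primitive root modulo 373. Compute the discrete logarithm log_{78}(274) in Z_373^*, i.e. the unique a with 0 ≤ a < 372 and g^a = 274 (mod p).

299

Baby-step giant-step with m = ceil(sqrt(372)) = 20.
Baby table (78^j mod 373 for j=0..19):
  0:1  1:78  2:116  3:96  4:28  5:319  6:264  7:77
  8:38  9:353  10:305  11:291  12:318  13:186  14:334  15:315
  16:325  17:359  18:27  19:241
Giant step factor: 78^(-20) ≡ 310 (mod 373).
Scan 274·310^i mod 373 for i = 0, 1, …:
  i=0: 274   i=1: 269   i=2: 211   i=3: 135
  i=4: 74   i=5: 187   i=6: 155   i=7: 306
  i=8: 118   i=9: 26     …   i=13: 233
  i=14: 241
Match at i=14, j=19: a = 14·20 + 19 = 299.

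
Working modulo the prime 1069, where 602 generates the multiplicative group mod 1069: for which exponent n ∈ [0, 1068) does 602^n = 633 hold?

230

Baby-step giant-step with m = ceil(sqrt(1068)) = 33.
Baby table (602^j mod 1069 for j=0..32):
  0:1  1:602  2:13  3:343  4:169  5:183  6:59  7:241
  8:767  9:995  10:350  11:107  12:274  13:322  14:355  15:979
  16:339  17:968  18:131  19:825  20:634  21:35  22:759  23:455
  24:246  25:570  26:1060  27:996  28:952  29:120  30:617  31:491
  32:538
Giant step factor: 602^(-33) ≡ 1000 (mod 1069).
Scan 633·1000^i mod 1069 for i = 0, 1, …:
  i=0: 633   i=1: 152   i=2: 202   i=3: 1028
  i=4: 691   i=5: 426   i=6: 538
Match at i=6, j=32: n = 6·33 + 32 = 230.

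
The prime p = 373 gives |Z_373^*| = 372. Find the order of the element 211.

372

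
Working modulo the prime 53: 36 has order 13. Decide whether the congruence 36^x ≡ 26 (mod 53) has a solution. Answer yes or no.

⟨36⟩ has order 13; its elements mod 53 are {1, 10, 13, 15, 16, 24, 28, 36, 42, 44, 46, 47, 49}.
26 is not in this set.

no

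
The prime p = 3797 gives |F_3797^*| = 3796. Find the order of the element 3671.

949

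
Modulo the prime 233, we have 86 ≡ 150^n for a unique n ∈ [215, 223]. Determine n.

219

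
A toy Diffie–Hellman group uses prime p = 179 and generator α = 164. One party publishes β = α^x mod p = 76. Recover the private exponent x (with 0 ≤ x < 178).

116

Baby-step giant-step with m = ceil(sqrt(178)) = 14.
Baby table (164^j mod 179 for j=0..13):
  0:1  1:164  2:46  3:26  4:147  5:122  6:139  7:63
  8:129  9:34  10:27  11:132  12:168  13:165
Giant step factor: 164^(-14) ≡ 52 (mod 179).
Scan 76·52^i mod 179 for i = 0, 1, …:
  i=0: 76   i=1: 14   i=2: 12   i=3: 87
  i=4: 49   i=5: 42   i=6: 36   i=7: 82
  i=8: 147
Match at i=8, j=4: x = 8·14 + 4 = 116.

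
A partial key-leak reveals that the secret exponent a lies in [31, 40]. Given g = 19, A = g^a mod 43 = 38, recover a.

Compute 19^31 mod 43 = 3, then multiply by 19 repeatedly:
  19^31=3  19^32=14  19^33=8  19^34=23  19^35=7
  19^36=4  19^37=33  19^38=25  19^39=2  19^40=38
Found 38 at exponent 40.

40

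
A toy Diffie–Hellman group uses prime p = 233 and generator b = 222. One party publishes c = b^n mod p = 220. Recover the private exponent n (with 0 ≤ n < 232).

138

Baby-step giant-step with m = ceil(sqrt(232)) = 16.
Baby table (222^j mod 233 for j=0..15):
  0:1  1:222  2:121  3:67  4:195  5:185  6:62  7:17
  8:46  9:193  10:207  11:53  12:116  13:122  14:56  15:83
Giant step factor: 222^(-16) ≡ 184 (mod 233).
Scan 220·184^i mod 233 for i = 0, 1, …:
  i=0: 220   i=1: 171   i=2: 9   i=3: 25
  i=4: 173   i=5: 144   i=6: 167   i=7: 205
  i=8: 207
Match at i=8, j=10: n = 8·16 + 10 = 138.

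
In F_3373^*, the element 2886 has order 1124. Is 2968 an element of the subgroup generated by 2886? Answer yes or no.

2968 ∈ ⟨2886⟩ iff 2968^1124 ≡ 1 (mod 3373), since |⟨2886⟩| = 1124.
2968^1124 mod 3373 = 2718.
Since 2718 ≠ 1, 2968 does not lie in the subgroup.

no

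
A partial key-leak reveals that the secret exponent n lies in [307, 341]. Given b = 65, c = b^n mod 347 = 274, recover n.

339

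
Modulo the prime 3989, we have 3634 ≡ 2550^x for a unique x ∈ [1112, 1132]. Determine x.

Compute 2550^1112 mod 3989 = 2982, then multiply by 2550 repeatedly:
  2550^1112=2982  2550^1113=1066  2550^1114=1791  2550^1115=3634
Found 3634 at exponent 1115.

1115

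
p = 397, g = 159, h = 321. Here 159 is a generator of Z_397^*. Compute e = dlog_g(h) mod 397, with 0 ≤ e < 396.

376

Baby-step giant-step with m = ceil(sqrt(396)) = 20.
Baby table (159^j mod 397 for j=0..19):
  0:1  1:159  2:270  3:54  4:249  5:288  6:137  7:345
  8:69  9:252  10:368  11:153  12:110  13:22  14:322  15:382
  16:394  17:317  18:381  19:235
Giant step factor: 159^(-20) ≡ 321 (mod 397).
Scan 321·321^i mod 397 for i = 0, 1, …:
  i=0: 321   i=1: 218   i=2: 106   i=3: 281
  i=4: 82   i=5: 120   i=6: 11   i=7: 355
  i=8: 16   i=9: 372     …   i=17: 256
  i=18: 394
Match at i=18, j=16: e = 18·20 + 16 = 376.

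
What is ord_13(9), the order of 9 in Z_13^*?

3

The order of 9 must divide p − 1 = 12 = 2^2 · 3.
Divisors: 1, 2, 3, 4, 6, 12.
Check each in increasing order: 9^1 ≡ 9;  9^2 ≡ 3;  9^3 ≡ 1.
Smallest exponent giving 1 is 3.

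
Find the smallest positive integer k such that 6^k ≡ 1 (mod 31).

6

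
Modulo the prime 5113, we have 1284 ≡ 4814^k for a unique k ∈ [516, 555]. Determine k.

521

Compute 4814^516 mod 5113 = 2078, then multiply by 4814 repeatedly:
  4814^516=2078  4814^517=2464  4814^518=4649  4814^519=685  4814^520=4818
  4814^521=1284
Found 1284 at exponent 521.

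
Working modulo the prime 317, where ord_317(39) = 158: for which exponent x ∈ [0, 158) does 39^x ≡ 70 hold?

Successive powers of 39 modulo 317:
  39^0=1  39^1=39  39^2=253  39^3=40  39^4=292  39^5=293
  39^6=15  39^7=268  39^8=308  39^9=283  39^10=259  39^11=274
  39^12=225  39^13=216  39^14=182  39^15=124  39^16=81  39^17=306
  39^18=205  39^19=70
So 39^19 ≡ 70 (mod 317), giving x = 19.

19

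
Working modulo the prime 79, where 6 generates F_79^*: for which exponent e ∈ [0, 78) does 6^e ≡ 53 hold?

31

Baby-step giant-step with m = ceil(sqrt(78)) = 9.
Baby table (6^j mod 79 for j=0..8):
  0:1  1:6  2:36  3:58  4:32  5:34  6:46  7:39
  8:76
Giant step factor: 6^(-9) ≡ 57 (mod 79).
Scan 53·57^i mod 79 for i = 0, 1, …:
  i=0: 53   i=1: 19   i=2: 56   i=3: 32
Match at i=3, j=4: e = 3·9 + 4 = 31.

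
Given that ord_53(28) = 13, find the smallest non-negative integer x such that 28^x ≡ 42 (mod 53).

Successive powers of 28 modulo 53:
  28^0=1  28^1=28  28^2=42
So 28^2 ≡ 42 (mod 53), giving x = 2.

2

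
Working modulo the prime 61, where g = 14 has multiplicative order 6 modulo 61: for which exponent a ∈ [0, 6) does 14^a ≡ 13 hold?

2

Successive powers of 14 modulo 61:
  14^0=1  14^1=14  14^2=13
So 14^2 ≡ 13 (mod 61), giving a = 2.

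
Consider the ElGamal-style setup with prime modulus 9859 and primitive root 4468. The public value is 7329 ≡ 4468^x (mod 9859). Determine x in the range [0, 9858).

9065

Baby-step giant-step with m = ceil(sqrt(9858)) = 100.
Baby table (4468^j mod 9859 for j=0..99):
  0:1  1:4468  2:8408  3:4154  4:5434  5:6254  6:2466  7:5585
  8:651  9:263  10:1863  11:2888  12:8012  13:9446  14:8208  15:7723
  16:9723  17:3610  18:156  19:6878  20:401  21:7189  22:9689  23:9442
  24:195  25:3668  26:2966  27:1592  28:4717  29:6873  30:7638  31:4585
  32:8637  33:1990  34:8361  35:1197  36:4618  37:8196  38:3402  39:7417
  40:3057  41:3961  42:843  43:386  44:9182  45:1877  46:6286  47:7416
  48:8448  49:5412  50:6548  51:4811  52:2928  53:9270  54:701  55:6765
  56:8185  57:3549  58:3660  59:6658  60:3341  61:1062  62:2837  63:6901
  64:4575  65:3393  66:6641  67:6257  68:6011  69:1232  70:3254  71:6706
  72:907  73:427  74:5049  75:1540  76:8997  77:3453  78:8528  79:7928
  80:8776  81:1925  82:3852  83:6781  84:801  85:51  86:1111  87:4871
  88:4815  89:1082  90:3466  91:7458  92:8783  93:3624  94:3554  95:6282
  96:9262  97:4393  98:8514  99:4530
Giant step factor: 4468^(-100) ≡ 4474 (mod 9859).
Scan 7329·4474^i mod 9859 for i = 0, 1, …:
  i=0: 7329   i=1: 8771   i=2: 2634   i=3: 3011
  i=4: 3820   i=5: 5033   i=6: 9545   i=7: 5001
  i=8: 4403   i=9: 740     …   i=89: 3921
  i=90: 3393
Match at i=90, j=65: x = 90·100 + 65 = 9065.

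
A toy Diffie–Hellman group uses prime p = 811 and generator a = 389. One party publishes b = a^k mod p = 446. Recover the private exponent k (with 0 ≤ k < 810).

Baby-step giant-step with m = ceil(sqrt(810)) = 29.
Baby table (389^j mod 811 for j=0..28):
  0:1  1:389  2:475  3:678  4:167  5:83  6:658  7:497
  8:315  9:74  10:401  11:277  12:701  13:193  14:465  15:32
  16:283  17:602  18:610  19:478  20:223  21:781  22:495  23:348
  24:746  25:667  26:754  27:535  28:499
Giant step factor: 389^(-29) ≡ 394 (mod 811).
Scan 446·394^i mod 811 for i = 0, 1, …:
  i=0: 446   i=1: 548   i=2: 186   i=3: 294
  i=4: 674   i=5: 359   i=6: 332   i=7: 237
  i=8: 113   i=9: 728     …   i=22: 56
  i=23: 167
Match at i=23, j=4: k = 23·29 + 4 = 671.

671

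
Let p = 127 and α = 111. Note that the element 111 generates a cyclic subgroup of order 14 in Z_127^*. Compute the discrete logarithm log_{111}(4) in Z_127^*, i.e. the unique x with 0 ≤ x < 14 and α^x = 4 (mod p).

4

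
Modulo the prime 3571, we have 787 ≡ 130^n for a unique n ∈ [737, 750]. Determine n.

749

Compute 130^737 mod 3571 = 1062, then multiply by 130 repeatedly:
  130^737=1062  130^738=2362  130^739=3525  130^740=1162  130^741=1078
  130^742=871  130^743=2529  130^744=238  130^745=2372  130^746=1254
  130^747=2325  130^748=2286  130^749=787
Found 787 at exponent 749.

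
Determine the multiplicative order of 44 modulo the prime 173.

172

The order of 44 must divide p − 1 = 172 = 2^2 · 43.
Divisors: 1, 2, 4, 43, 86, 172.
Check each in increasing order: 44^1 ≡ 44;  44^2 ≡ 33;  44^4 ≡ 51;  44^43 ≡ 80;  44^86 ≡ 172;  44^172 ≡ 1.
Smallest exponent giving 1 is 172.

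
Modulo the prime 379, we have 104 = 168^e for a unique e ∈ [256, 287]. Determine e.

274

Compute 168^256 mod 379 = 207, then multiply by 168 repeatedly:
  168^256=207  168^257=287  168^258=83  168^259=300  168^260=372
  168^261=340  168^262=270  168^263=259  168^264=306  168^265=243
  168^266=271  168^267=48  168^268=105  168^269=206  168^270=119
  168^271=284  168^272=337  168^273=145  168^274=104
Found 104 at exponent 274.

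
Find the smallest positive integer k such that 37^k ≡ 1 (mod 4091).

The order of 37 must divide p − 1 = 4090 = 2 · 5 · 409.
Divisors: 1, 2, 5, 10, 409, 818, 2045, 4090.
Check each in increasing order: 37^1 ≡ 37;  37^2 ≡ 1369;  37^5 ≡ 1507;  37^10 ≡ 544;  37^409 ≡ 641;  37^818 ≡ 1781;  37^2045 ≡ 1.
Smallest exponent giving 1 is 2045.

2045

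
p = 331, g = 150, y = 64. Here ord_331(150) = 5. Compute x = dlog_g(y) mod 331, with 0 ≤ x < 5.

Successive powers of 150 modulo 331:
  150^0=1  150^1=150  150^2=323  150^3=124  150^4=64
So 150^4 ≡ 64 (mod 331), giving x = 4.

4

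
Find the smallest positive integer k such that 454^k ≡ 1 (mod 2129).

2128

The order of 454 must divide p − 1 = 2128 = 2^4 · 7 · 19.
Divisors: 1, 2, 4, 7, 8, 14, 16, 19, 28, 38, 56, 76, 112, 133, 152, 266, 304, 532, 1064, 2128.
Check each in increasing order: 454^1 ≡ 454;  454^2 ≡ 1732;  454^4 ≡ 63;  454^7 ≡ 1092;  454^8 ≡ 1840;  454^14 ≡ 224;  454^16 ≡ 490;  454^19 ≡ 687;  454^28 ≡ 1209;  454^38 ≡ 1460;  454^56 ≡ 1187;  454^76 ≡ 471;  454^112 ≡ 1700;  454^133 ≡ 1578;  454^152 ≡ 425;  454^266 ≡ 1283;  454^304 ≡ 1789;  454^532 ≡ 372;  454^1064 ≡ 2128;  454^2128 ≡ 1.
Smallest exponent giving 1 is 2128.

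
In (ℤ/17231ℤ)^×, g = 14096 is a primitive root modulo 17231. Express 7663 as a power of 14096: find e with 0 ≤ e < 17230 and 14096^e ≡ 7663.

Baby-step giant-step with m = ceil(sqrt(17230)) = 132.
Baby table (14096^j mod 17231 for j=0..131):
  0:1  1:14096  2:6555  3:6658  4:11142  5:14298  6:10832  7:3981
  8:12040  9:7721  10:4220  11:3708  12:6345  13:10230  14:13072  15:11829
  16:14428  17:16826  18:11812  19:16030  20:8777  21:2012  22:16157  23:6945
  24:7409  25:173  26:9037  27:14000  28:14588  29:14925  30:9521  31:12988
  32:16704  33:15200  34:8946  35:6358  36:3937  37:12132  38:12228  39:4195
  40:13159  41:14780  42:16090  43:10218  44:16230  45:2093  46:3456  47:3739
  48:12546  49:6663  50:12698  51:12611  52:9660  53:7998  54:14606  55:10188
  56:6894  57:12215  58:10488  59:14099  60:14381  61:9092  62:13885  63:13262
  64:2033  65:2015  66:6752  67:9379  68:10152  69:16368  70:238  71:12034
  72:9300  73:16583  74:15453  75:8417  76:10597  77:17004  78:5174  79:11112
  80:4962  81:3723  82:11013  83:5169  84:9556  85:6649  86:4895  87:6996
  88:2603  89:7089  90:3975  91:13619  92:2853  93:15965  94:5780  95:6712
  96:14162  97:6417  98:8513  99:2564  100:8737  101:6795  102:12422  103:16321
  104:9735  105:14107  106:6532  107:9839  108:15456  109:16243  110:13031  111:2516
  112:4138  113:2313  114:2996  115:15666  116:12671  117:11101  118:4985  119:542
  120:6699  121:3224  122:7357  123:8114  124:12797  125:12404  126:3827  127:12362
  128:14880  129:12748  130:10940  131:10021
Giant step factor: 14096^(-132) ≡ 13245 (mod 17231).
Scan 7663·13245^i mod 17231 for i = 0, 1, …:
  i=0: 7663   i=1: 5845   i=2: 15373   i=3: 13889
  i=4: 1649   i=5: 9328   i=6: 3090   i=7: 3425
  i=8: 12133   i=9: 5279     …   i=56: 3083
  i=57: 14096
Match at i=57, j=1: e = 57·132 + 1 = 7525.

7525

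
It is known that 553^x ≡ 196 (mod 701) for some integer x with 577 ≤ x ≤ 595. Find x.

Compute 553^577 mod 701 = 410, then multiply by 553 repeatedly:
  553^577=410  553^578=307  553^579=129  553^580=536  553^581=586
  553^582=196
Found 196 at exponent 582.

582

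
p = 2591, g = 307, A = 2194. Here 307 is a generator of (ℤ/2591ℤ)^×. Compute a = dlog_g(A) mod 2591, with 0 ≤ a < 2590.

2525

Baby-step giant-step with m = ceil(sqrt(2590)) = 51.
Baby table (307^j mod 2591 for j=0..50):
  0:1  1:307  2:973  3:746  4:1014  5:378  6:2042  7:2463
  8:2160  9:2415  10:379  11:2349  12:845  13:315  14:838  15:757
  16:1800  17:717  18:2475  19:662  20:1136  21:1558  22:1562  23:199
  24:1500  25:1893  26:767  27:2279  28:83  29:2162  30:438  31:2325
  32:1250  33:282  34:1071  35:2331  36:501  37:938  38:365  39:642
  40:178  41:235  42:2188  43:647  44:1713  45:2509  46:736  47:535
  48:1012  49:2355  50:96
Giant step factor: 307^(-51) ≡ 1553 (mod 2591).
Scan 2194·1553^i mod 2591 for i = 0, 1, …:
  i=0: 2194   i=1: 117   i=2: 331   i=3: 1025
  i=4: 951   i=5: 33   i=6: 2020   i=7: 1950
  i=8: 2062   i=9: 2401     …   i=48: 1140
  i=49: 767
Match at i=49, j=26: a = 49·51 + 26 = 2525.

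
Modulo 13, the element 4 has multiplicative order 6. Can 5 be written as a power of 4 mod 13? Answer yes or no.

5 ∈ ⟨4⟩ iff 5^6 ≡ 1 (mod 13), since |⟨4⟩| = 6.
5^6 mod 13 = 12.
Since 12 ≠ 1, 5 does not lie in the subgroup.

no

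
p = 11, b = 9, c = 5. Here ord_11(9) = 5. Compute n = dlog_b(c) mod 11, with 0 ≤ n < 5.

Successive powers of 9 modulo 11:
  9^0=1  9^1=9  9^2=4  9^3=3  9^4=5
So 9^4 ≡ 5 (mod 11), giving n = 4.

4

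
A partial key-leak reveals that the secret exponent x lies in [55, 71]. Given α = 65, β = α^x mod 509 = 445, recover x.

68

Compute 65^55 mod 509 = 77, then multiply by 65 repeatedly:
  65^55=77  65^56=424  65^57=74  65^58=229  65^59=124
  65^60=425  65^61=139  65^62=382  65^63=398  65^64=420
  65^65=323  65^66=126  65^67=46  65^68=445
Found 445 at exponent 68.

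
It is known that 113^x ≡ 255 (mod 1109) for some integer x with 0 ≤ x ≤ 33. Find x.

Compute 113^0 mod 1109 = 1, then multiply by 113 repeatedly:
  113^0=1  113^1=113  113^2=570  113^3=88  113^4=1072
  113^5=255
Found 255 at exponent 5.

5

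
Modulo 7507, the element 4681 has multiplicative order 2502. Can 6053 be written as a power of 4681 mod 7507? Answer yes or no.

yes

6053 ∈ ⟨4681⟩ iff 6053^2502 ≡ 1 (mod 7507), since |⟨4681⟩| = 2502.
6053^2502 mod 7507 = 1.
Since 1 = 1, 6053 lies in the subgroup.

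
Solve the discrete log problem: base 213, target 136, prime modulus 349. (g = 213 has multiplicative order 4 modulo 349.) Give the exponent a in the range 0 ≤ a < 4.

3

Successive powers of 213 modulo 349:
  213^0=1  213^1=213  213^2=348  213^3=136
So 213^3 ≡ 136 (mod 349), giving a = 3.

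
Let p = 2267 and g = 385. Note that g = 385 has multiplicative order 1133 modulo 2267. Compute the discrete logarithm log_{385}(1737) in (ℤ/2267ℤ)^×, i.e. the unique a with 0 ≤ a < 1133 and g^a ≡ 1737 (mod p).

Baby-step giant-step with m = ceil(sqrt(1133)) = 34.
Baby table (385^j mod 2267 for j=0..33):
  0:1  1:385  2:870  3:1701  4:1989  5:1786  6:709  7:925
  8:206  9:2232  10:127  11:1288  12:1674  13:662  14:966  15:122
  16:1630  17:1858  18:1225  19:89  20:260  21:352  22:1767  23:195
  24:264  25:1892  26:713  27:198  28:1419  29:2235  30:1282  31:1631
  32:2243  33:2095
Giant step factor: 385^(-34) ≡ 1364 (mod 2267).
Scan 1737·1364^i mod 2267 for i = 0, 1, …:
  i=0: 1737   i=1: 253   i=2: 508   i=3: 1477
  i=4: 1532   i=5: 1741   i=6: 1175   i=7: 2198
  i=8: 1098   i=9: 1452     …   i=28: 630
  i=29: 127
Match at i=29, j=10: a = 29·34 + 10 = 996.

996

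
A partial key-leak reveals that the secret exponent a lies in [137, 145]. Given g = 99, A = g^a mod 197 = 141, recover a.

Compute 99^137 mod 197 = 45, then multiply by 99 repeatedly:
  99^137=45  99^138=121  99^139=159  99^140=178  99^141=89
  99^142=143  99^143=170  99^144=85  99^145=141
Found 141 at exponent 145.

145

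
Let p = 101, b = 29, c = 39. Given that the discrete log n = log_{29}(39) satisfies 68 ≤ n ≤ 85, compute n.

85

Compute 29^68 mod 101 = 92, then multiply by 29 repeatedly:
  29^68=92  29^69=42  29^70=6  29^71=73  29^72=97
  29^73=86  29^74=70  29^75=10  29^76=88  29^77=27
  29^78=76  29^79=83  29^80=84  29^81=12  29^82=45
  29^83=93  29^84=71  29^85=39
Found 39 at exponent 85.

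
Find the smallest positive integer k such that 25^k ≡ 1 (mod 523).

The order of 25 must divide p − 1 = 522 = 2 · 3^2 · 29.
Divisors: 1, 2, 3, 6, 9, 18, 29, 58, 87, 174, 261, 522.
Check each in increasing order: 25^1 ≡ 25;  25^2 ≡ 102;  25^3 ≡ 458;  25^6 ≡ 41;  25^9 ≡ 473;  25^18 ≡ 408;  25^29 ≡ 217;  25^58 ≡ 19;  25^87 ≡ 462;  25^174 ≡ 60;  25^261 ≡ 1.
Smallest exponent giving 1 is 261.

261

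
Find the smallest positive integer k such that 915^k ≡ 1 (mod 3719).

The order of 915 must divide p − 1 = 3718 = 2 · 11 · 13^2.
Divisors: 1, 2, 11, 13, 22, 26, 143, 169, 286, 338, 1859, 3718.
Check each in increasing order: 915^1 ≡ 915;  915^2 ≡ 450;  915^11 ≡ 2956;  915^13 ≡ 2517;  915^22 ≡ 2005;  915^26 ≡ 1832;  915^143 ≡ 3056;  915^169 ≡ 1497;  915^286 ≡ 727;  915^338 ≡ 2171;  915^1859 ≡ 3718;  915^3718 ≡ 1.
Smallest exponent giving 1 is 3718.

3718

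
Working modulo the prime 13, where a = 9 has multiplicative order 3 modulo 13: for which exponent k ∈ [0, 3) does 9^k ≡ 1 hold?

0

Successive powers of 9 modulo 13:
  9^0=1
So 9^0 ≡ 1 (mod 13), giving k = 0.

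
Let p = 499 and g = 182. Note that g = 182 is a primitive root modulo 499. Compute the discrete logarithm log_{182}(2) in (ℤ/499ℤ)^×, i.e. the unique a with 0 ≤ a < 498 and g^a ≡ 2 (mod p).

297

Baby-step giant-step with m = ceil(sqrt(498)) = 23.
Baby table (182^j mod 499 for j=0..22):
  0:1  1:182  2:190  3:149  4:172  5:366  6:245  7:179
  8:143  9:78  10:224  11:349  12:145  13:442  14:105  15:148
  16:489  17:176  18:96  19:7  20:276  21:332  22:45
Giant step factor: 182^(-23) ≡ 390 (mod 499).
Scan 2·390^i mod 499 for i = 0, 1, …:
  i=0: 2   i=1: 281   i=2: 309   i=3: 251
  i=4: 86   i=5: 107   i=6: 313   i=7: 314
  i=8: 205   i=9: 110   i=10: 485   i=11: 29
  i=12: 332
Match at i=12, j=21: a = 12·23 + 21 = 297.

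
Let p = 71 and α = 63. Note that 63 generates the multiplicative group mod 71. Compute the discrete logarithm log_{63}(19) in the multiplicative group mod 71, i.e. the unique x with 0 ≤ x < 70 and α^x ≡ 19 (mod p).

32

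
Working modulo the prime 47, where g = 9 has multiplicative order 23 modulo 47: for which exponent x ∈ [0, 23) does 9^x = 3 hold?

12

Successive powers of 9 modulo 47:
  9^0=1  9^1=9  9^2=34  9^3=24  9^4=28  9^5=17
  9^6=12  9^7=14  9^8=32  9^9=6  9^10=7  9^11=16
  9^12=3
So 9^12 ≡ 3 (mod 47), giving x = 12.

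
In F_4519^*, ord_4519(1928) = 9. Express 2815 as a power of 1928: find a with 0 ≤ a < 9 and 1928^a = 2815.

8

Successive powers of 1928 modulo 4519:
  1928^0=1  1928^1=1928  1928^2=2566  1928^3=3462  1928^4=173  1928^5=3657
  1928^6=1056  1928^7=2418  1928^8=2815
So 1928^8 ≡ 2815 (mod 4519), giving a = 8.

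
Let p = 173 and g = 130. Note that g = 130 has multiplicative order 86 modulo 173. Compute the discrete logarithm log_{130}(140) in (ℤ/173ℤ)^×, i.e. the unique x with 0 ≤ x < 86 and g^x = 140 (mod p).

18

Successive powers of 130 modulo 173:
  130^0=1  130^1=130  130^2=119  130^3=73  130^4=148  130^5=37
  130^6=139  130^7=78  130^8=106  130^9=113  130^10=158  130^11=126
  130^12=118  130^13=116  130^14=29  130^15=137  130^16=164  130^17=41
  130^18=140
So 130^18 ≡ 140 (mod 173), giving x = 18.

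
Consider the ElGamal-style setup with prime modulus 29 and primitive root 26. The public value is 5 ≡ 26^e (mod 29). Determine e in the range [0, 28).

10

Successive powers of 26 modulo 29:
  26^0=1  26^1=26  26^2=9  26^3=2  26^4=23  26^5=18
  26^6=4  26^7=17  26^8=7  26^9=8  26^10=5
So 26^10 ≡ 5 (mod 29), giving e = 10.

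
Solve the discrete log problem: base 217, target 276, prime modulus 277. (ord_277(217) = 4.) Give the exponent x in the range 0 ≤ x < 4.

2

Successive powers of 217 modulo 277:
  217^0=1  217^1=217  217^2=276
So 217^2 ≡ 276 (mod 277), giving x = 2.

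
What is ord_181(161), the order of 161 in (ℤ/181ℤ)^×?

The order of 161 must divide p − 1 = 180 = 2^2 · 3^2 · 5.
Divisors: 1, 2, 3, 4, 5, 6, 9, 10, 12, 15, 18, 20, 30, 36, 45, 60, 90, 180.
Check each in increasing order: 161^1 ≡ 161;  161^2 ≡ 38;  161^3 ≡ 145;  161^4 ≡ 177;  161^5 ≡ 80;  161^6 ≡ 29;  161^9 ≡ 42;  161^10 ≡ 65;  161^12 ≡ 117;  161^15 ≡ 132;  161^18 ≡ 135;  161^20 ≡ 62;  161^30 ≡ 48;  161^36 ≡ 125;  161^45 ≡ 1.
Smallest exponent giving 1 is 45.

45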